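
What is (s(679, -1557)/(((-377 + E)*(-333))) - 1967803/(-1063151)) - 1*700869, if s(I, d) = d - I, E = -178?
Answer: -137710761696238676/196486252065 ≈ -7.0087e+5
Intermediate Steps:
(s(679, -1557)/(((-377 + E)*(-333))) - 1967803/(-1063151)) - 1*700869 = ((-1557 - 1*679)/(((-377 - 178)*(-333))) - 1967803/(-1063151)) - 1*700869 = ((-1557 - 679)/((-555*(-333))) - 1967803*(-1/1063151)) - 700869 = (-2236/184815 + 1967803/1063151) - 700869 = 361302305809/196486252065 - 700869 = -137710761696238676/196486252065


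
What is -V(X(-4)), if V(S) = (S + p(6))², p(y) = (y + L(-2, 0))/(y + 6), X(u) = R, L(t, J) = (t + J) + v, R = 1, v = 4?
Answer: -25/9 ≈ -2.7778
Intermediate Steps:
L(t, J) = 4 + J + t (L(t, J) = (t + J) + 4 = (J + t) + 4 = 4 + J + t)
X(u) = 1
p(y) = (2 + y)/(6 + y) (p(y) = (y + (4 + 0 - 2))/(y + 6) = (y + 2)/(6 + y) = (2 + y)/(6 + y))
V(S) = (⅔ + S)² (V(S) = (S + (2 + 6)/(6 + 6))² = (S + 8/12)² = (S + (1/12)*8)² = (S + ⅔)² = (⅔ + S)²)
-V(X(-4)) = -(2 + 3*1)²/9 = -(2 + 3)²/9 = -5²/9 = -25/9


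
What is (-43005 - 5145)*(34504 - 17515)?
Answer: -818020350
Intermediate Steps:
(-43005 - 5145)*(34504 - 17515) = -48150*16989 = -818020350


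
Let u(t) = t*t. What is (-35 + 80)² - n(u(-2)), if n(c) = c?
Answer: 2021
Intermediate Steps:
u(t) = t²
(-35 + 80)² - n(u(-2)) = (-35 + 80)² - 1*(-2)² = 45² - 1*4 = 2025 - 4 = 2021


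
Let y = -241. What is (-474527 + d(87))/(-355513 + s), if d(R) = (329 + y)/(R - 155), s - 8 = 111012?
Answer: 8066981/4156381 ≈ 1.9409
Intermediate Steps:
s = 111020 (s = 8 + 111012 = 111020)
d(R) = 88/(-155 + R) (d(R) = (329 - 241)/(R - 155) = 88/(-155 + R))
(-474527 + d(87))/(-355513 + s) = (-474527 + 88/(-155 + 87))/(-355513 + 111020) = (-474527 + 88/(-68))/(-244493) = (-474527 + 88*(-1/68))*(-1/244493) = (-474527 - 22/17)*(-1/244493) = -8066981/17*(-1/244493) = 8066981/4156381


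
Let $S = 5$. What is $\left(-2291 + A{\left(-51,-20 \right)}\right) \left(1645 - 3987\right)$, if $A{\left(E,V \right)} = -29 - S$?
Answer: $5445150$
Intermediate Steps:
$A{\left(E,V \right)} = -34$ ($A{\left(E,V \right)} = -29 - 5 = -34$)
$\left(-2291 + A{\left(-51,-20 \right)}\right) \left(1645 - 3987\right) = \left(-2291 - 34\right) \left(1645 - 3987\right) = \left(-2325\right) \left(-2342\right) = 5445150$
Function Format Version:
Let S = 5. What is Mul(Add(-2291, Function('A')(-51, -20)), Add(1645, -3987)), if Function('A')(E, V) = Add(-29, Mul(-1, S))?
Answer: 5445150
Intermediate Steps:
Function('A')(E, V) = -34 (Function('A')(E, V) = Add(-29, Mul(-1, 5)) = Add(-29, -5) = -34)
Mul(Add(-2291, Function('A')(-51, -20)), Add(1645, -3987)) = Mul(Add(-2291, -34), Add(1645, -3987)) = Mul(-2325, -2342) = 5445150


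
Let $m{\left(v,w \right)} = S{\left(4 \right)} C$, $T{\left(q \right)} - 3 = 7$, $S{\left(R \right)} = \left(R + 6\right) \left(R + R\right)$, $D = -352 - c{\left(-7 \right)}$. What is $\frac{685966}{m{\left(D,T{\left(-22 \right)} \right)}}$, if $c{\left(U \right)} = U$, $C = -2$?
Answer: $- \frac{342983}{80} \approx -4287.3$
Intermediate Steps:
$D = -345$ ($D = -352 - -7 = -352 + 7 = -345$)
$S{\left(R \right)} = 2 R \left(6 + R\right)$ ($S{\left(R \right)} = \left(6 + R\right) 2 R = 2 R \left(6 + R\right)$)
$T{\left(q \right)} = 10$ ($T{\left(q \right)} = 3 + 7 = 10$)
$m{\left(v,w \right)} = -160$ ($m{\left(v,w \right)} = 2 \cdot 4 \left(6 + 4\right) \left(-2\right) = 2 \cdot 4 \cdot 10 \left(-2\right) = 80 \left(-2\right) = -160$)
$\frac{685966}{m{\left(D,T{\left(-22 \right)} \right)}} = \frac{685966}{-160} = 685966 \left(- \frac{1}{160}\right) = - \frac{342983}{80}$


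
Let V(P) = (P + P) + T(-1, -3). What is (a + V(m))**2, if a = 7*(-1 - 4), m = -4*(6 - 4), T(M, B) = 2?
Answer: 2401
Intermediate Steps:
m = -8 (m = -4*2 = -8)
V(P) = 2 + 2*P (V(P) = (P + P) + 2 = 2*P + 2 = 2 + 2*P)
a = -35 (a = 7*(-5) = -35)
(a + V(m))**2 = (-35 + (2 + 2*(-8)))**2 = (-35 + (2 - 16))**2 = (-35 - 14)**2 = (-49)**2 = 2401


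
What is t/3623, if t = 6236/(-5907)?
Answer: -6236/21401061 ≈ -0.00029139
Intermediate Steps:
t = -6236/5907 (t = 6236*(-1/5907) = -6236/5907 ≈ -1.0557)
t/3623 = -6236/5907/3623 = -6236/5907*1/3623 = -6236/21401061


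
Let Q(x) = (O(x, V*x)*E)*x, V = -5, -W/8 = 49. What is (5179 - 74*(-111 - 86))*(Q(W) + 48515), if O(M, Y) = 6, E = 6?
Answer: 679700071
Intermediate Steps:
W = -392 (W = -8*49 = -392)
Q(x) = 36*x (Q(x) = (6*6)*x = 36*x)
(5179 - 74*(-111 - 86))*(Q(W) + 48515) = (5179 - 74*(-111 - 86))*(36*(-392) + 48515) = (5179 - 74*(-197))*(-14112 + 48515) = (5179 + 14578)*34403 = 19757*34403 = 679700071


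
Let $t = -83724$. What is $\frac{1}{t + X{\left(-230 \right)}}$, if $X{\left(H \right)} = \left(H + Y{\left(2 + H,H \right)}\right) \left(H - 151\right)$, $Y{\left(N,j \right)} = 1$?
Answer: $\frac{1}{3525} \approx 0.00028369$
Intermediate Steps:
$X{\left(H \right)} = \left(1 + H\right) \left(-151 + H\right)$ ($X{\left(H \right)} = \left(H + 1\right) \left(H - 151\right) = \left(1 + H\right) \left(-151 + H\right)$)
$\frac{1}{t + X{\left(-230 \right)}} = \frac{1}{-83724 - \left(-34349 - 52900\right)} = \frac{1}{-83724 + \left(-151 + 52900 + 34500\right)} = \frac{1}{-83724 + 87249} = \frac{1}{3525}$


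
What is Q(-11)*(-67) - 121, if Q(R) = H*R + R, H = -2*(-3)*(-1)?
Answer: -3806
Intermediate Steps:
H = -6 (H = 6*(-1) = -6)
Q(R) = -5*R (Q(R) = -6*R + R = -5*R)
Q(-11)*(-67) - 121 = -5*(-11)*(-67) - 121 = 55*(-67) - 121 = -3685 - 121 = -3806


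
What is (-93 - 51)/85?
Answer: -144/85 ≈ -1.6941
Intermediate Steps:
(-93 - 51)/85 = (1/85)*(-144) = -144/85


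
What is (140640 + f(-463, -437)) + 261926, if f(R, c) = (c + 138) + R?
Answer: 401804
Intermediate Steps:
f(R, c) = 138 + R + c (f(R, c) = (138 + c) + R = 138 + R + c)
(140640 + f(-463, -437)) + 261926 = (140640 + (138 - 463 - 437)) + 261926 = (140640 - 762) + 261926 = 139878 + 261926 = 401804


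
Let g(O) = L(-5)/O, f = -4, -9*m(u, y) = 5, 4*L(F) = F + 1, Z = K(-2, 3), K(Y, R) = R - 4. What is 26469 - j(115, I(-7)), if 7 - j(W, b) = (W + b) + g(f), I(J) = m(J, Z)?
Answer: 956761/36 ≈ 26577.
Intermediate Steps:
K(Y, R) = -4 + R
Z = -1 (Z = -4 + 3 = -1)
L(F) = ¼ + F/4 (L(F) = (F + 1)/4 = (1 + F)/4 = ¼ + F/4)
m(u, y) = -5/9 (m(u, y) = -⅑*5 = -5/9)
I(J) = -5/9
g(O) = -1/O (g(O) = (¼ + (¼)*(-5))/O = (¼ - 5/4)/O = -1/O)
j(W, b) = 27/4 - W - b (j(W, b) = 7 - ((W + b) - 1/(-4)) = 7 - ((W + b) - 1*(-¼)) = 7 - ((W + b) + ¼) = 7 - (¼ + W + b) = 7 + (-¼ - W - b) = 27/4 - W - b)
26469 - j(115, I(-7)) = 26469 - (27/4 - 1*115 - 1*(-5/9)) = 26469 - (27/4 - 115 + 5/9) = 26469 - 1*(-3877/36) = 26469 + 3877/36 = 956761/36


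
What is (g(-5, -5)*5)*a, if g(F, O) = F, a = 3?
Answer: -75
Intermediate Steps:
(g(-5, -5)*5)*a = -5*5*3 = -25*3 = -75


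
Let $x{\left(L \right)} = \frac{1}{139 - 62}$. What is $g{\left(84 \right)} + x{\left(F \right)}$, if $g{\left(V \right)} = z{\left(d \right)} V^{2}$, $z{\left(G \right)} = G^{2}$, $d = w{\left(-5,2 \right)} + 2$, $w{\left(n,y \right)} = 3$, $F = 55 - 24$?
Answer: $\frac{13582801}{77} \approx 1.764 \cdot 10^{5}$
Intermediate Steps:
$F = 31$
$d = 5$ ($d = 3 + 2 = 5$)
$g{\left(V \right)} = 25 V^{2}$ ($g{\left(V \right)} = 5^{2} V^{2} = 25 V^{2}$)
$x{\left(L \right)} = \frac{1}{77}$
$g{\left(84 \right)} + x{\left(F \right)} = 25 \cdot 84^{2} + \frac{1}{77} = 25 \cdot 7056 + \frac{1}{77} = 176400 + \frac{1}{77} = \frac{13582801}{77}$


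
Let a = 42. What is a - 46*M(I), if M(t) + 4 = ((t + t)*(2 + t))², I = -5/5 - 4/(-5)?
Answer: 126346/625 ≈ 202.15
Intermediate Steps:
I = -⅕ (I = -5*⅕ - 4*(-⅕) = -1 + ⅘ = -⅕ ≈ -0.20000)
M(t) = -4 + 4*t²*(2 + t)² (M(t) = -4 + ((t + t)*(2 + t))² = -4 + ((2*t)*(2 + t))² = -4 + (2*t*(2 + t))² = -4 + 4*t²*(2 + t)²)
a - 46*M(I) = 42 - 46*(-4 + 4*(-⅕)²*(2 - ⅕)²) = 42 - 46*(-4 + 4*(1/25)*(9/5)²) = 42 - 46*(-4 + 4*(1/25)*(81/25)) = 42 - 46*(-4 + 324/625) = 42 - 46*(-2176/625) = 42 + 100096/625 = 126346/625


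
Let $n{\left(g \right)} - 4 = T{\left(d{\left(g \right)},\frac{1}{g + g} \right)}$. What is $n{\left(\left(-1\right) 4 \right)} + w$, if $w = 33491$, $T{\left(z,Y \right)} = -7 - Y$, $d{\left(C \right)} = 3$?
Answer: $\frac{267905}{8} \approx 33488.0$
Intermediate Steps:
$n{\left(g \right)} = -3 - \frac{1}{2 g}$ ($n{\left(g \right)} = 4 - \left(7 + \frac{1}{g + g}\right) = 4 - \left(7 + \frac{1}{2 g}\right) = -3 - \frac{1}{2 g}$)
$n{\left(\left(-1\right) 4 \right)} + w = \left(-3 - \frac{1}{2 \left(\left(-1\right) 4\right)}\right) + 33491 = \left(-3 - \frac{1}{2 \left(-4\right)}\right) + 33491 = \left(-3 - - \frac{1}{8}\right) + 33491 = \left(-3 + \frac{1}{8}\right) + 33491 = - \frac{23}{8} + 33491 = \frac{267905}{8}$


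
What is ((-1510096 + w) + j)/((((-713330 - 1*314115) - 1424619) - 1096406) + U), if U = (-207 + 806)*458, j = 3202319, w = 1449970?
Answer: -3142193/3274128 ≈ -0.95970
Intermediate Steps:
U = 274342 (U = 599*458 = 274342)
((-1510096 + w) + j)/((((-713330 - 1*314115) - 1424619) - 1096406) + U) = ((-1510096 + 1449970) + 3202319)/((((-713330 - 1*314115) - 1424619) - 1096406) + 274342) = (-60126 + 3202319)/((((-713330 - 314115) - 1424619) - 1096406) + 274342) = 3142193/(((-1027445 - 1424619) - 1096406) + 274342) = 3142193/((-2452064 - 1096406) + 274342) = 3142193/(-3548470 + 274342) = 3142193/(-3274128) = 3142193*(-1/3274128) = -3142193/3274128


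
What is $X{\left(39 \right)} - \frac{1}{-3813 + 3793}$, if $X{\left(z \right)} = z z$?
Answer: $\frac{30421}{20} \approx 1521.1$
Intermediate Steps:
$X{\left(z \right)} = z^{2}$
$X{\left(39 \right)} - \frac{1}{-3813 + 3793} = 39^{2} - \frac{1}{-3813 + 3793} = 1521 - \frac{1}{-20} = 1521 - - \frac{1}{20} = 1521 + \frac{1}{20} = \frac{30421}{20}$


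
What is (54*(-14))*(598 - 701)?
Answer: 77868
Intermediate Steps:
(54*(-14))*(598 - 701) = -756*(-103) = 77868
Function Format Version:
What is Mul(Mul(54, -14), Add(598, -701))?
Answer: 77868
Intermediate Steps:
Mul(Mul(54, -14), Add(598, -701)) = Mul(-756, -103) = 77868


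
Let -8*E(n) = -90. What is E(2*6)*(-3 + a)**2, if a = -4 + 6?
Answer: 45/4 ≈ 11.250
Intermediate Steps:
E(n) = 45/4 (E(n) = -1/8*(-90) = 45/4)
a = 2
E(2*6)*(-3 + a)**2 = 45*(-3 + 2)**2/4 = (45/4)*(-1)**2 = (45/4)*1 = 45/4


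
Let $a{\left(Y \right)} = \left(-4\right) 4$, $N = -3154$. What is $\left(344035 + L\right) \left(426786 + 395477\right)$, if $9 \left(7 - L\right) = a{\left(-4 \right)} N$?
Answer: $\frac{2504542383382}{9} \approx 2.7828 \cdot 10^{11}$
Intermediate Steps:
$a{\left(Y \right)} = -16$
$L = - \frac{50401}{9}$ ($L = 7 - \frac{\left(-16\right) \left(-3154\right)}{9} = 7 - \frac{50464}{9} = - \frac{50401}{9} \approx -5600.1$)
$\left(344035 + L\right) \left(426786 + 395477\right) = \left(344035 - \frac{50401}{9}\right) \left(426786 + 395477\right) = \frac{3045914}{9} \cdot 822263 = \frac{2504542383382}{9}$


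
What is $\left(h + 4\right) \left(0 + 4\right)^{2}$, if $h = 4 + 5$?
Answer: $208$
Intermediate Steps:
$h = 9$
$\left(h + 4\right) \left(0 + 4\right)^{2} = \left(9 + 4\right) \left(0 + 4\right)^{2} = 13 \cdot 4^{2} = 13 \cdot 16 = 208$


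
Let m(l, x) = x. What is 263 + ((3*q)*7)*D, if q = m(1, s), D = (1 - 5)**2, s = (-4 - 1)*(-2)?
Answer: 3623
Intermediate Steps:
s = 10 (s = -5*(-2) = 10)
D = 16 (D = (-4)**2 = 16)
q = 10
263 + ((3*q)*7)*D = 263 + ((3*10)*7)*16 = 263 + (30*7)*16 = 263 + 210*16 = 263 + 3360 = 3623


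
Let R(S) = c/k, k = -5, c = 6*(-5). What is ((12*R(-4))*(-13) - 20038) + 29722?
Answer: 8748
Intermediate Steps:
c = -30
R(S) = 6 (R(S) = -30/(-5) = -30*(-⅕) = 6)
((12*R(-4))*(-13) - 20038) + 29722 = ((12*6)*(-13) - 20038) + 29722 = (72*(-13) - 20038) + 29722 = (-936 - 20038) + 29722 = -20974 + 29722 = 8748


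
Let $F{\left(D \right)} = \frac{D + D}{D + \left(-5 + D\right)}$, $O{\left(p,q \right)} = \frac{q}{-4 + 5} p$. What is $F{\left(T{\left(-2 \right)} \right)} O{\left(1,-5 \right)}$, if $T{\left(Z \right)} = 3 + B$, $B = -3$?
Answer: $0$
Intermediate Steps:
$O{\left(p,q \right)} = p q$ ($O{\left(p,q \right)} = \frac{q}{1} p = q 1 p = q p = p q$)
$T{\left(Z \right)} = 0$ ($T{\left(Z \right)} = 3 - 3 = 0$)
$F{\left(D \right)} = \frac{2 D}{-5 + 2 D}$
$F{\left(T{\left(-2 \right)} \right)} O{\left(1,-5 \right)} = 2 \cdot 0 \frac{1}{-5 + 2 \cdot 0} \cdot 1 \left(-5\right) = 2 \cdot 0 \frac{1}{-5 + 0} \left(-5\right) = 2 \cdot 0 \frac{1}{-5} \left(-5\right) = 2 \cdot 0 \left(- \frac{1}{5}\right) \left(-5\right) = 0 \left(-5\right) = 0$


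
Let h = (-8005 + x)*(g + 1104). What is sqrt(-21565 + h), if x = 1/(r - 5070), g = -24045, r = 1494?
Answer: sqrt(65225169145046)/596 ≈ 13551.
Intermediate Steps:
x = -1/3576 (x = 1/(1494 - 5070) = 1/(-3576) = -1/3576 ≈ -0.00027964)
h = 218902112007/1192 (h = (-8005 - 1/3576)*(-24045 + 1104) = -28625881/3576*(-22941) = 218902112007/1192 ≈ 1.8364e+8)
sqrt(-21565 + h) = sqrt(-21565 + 218902112007/1192) = sqrt(218876406527/1192) = sqrt(65225169145046)/596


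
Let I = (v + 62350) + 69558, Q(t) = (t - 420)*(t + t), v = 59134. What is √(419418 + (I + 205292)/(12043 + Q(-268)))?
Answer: 2*√15205724616713313/380811 ≈ 647.63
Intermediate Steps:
Q(t) = 2*t*(-420 + t) (Q(t) = (-420 + t)*(2*t) = 2*t*(-420 + t))
I = 191042 (I = (59134 + 62350) + 69558 = 121484 + 69558 = 191042)
√(419418 + (I + 205292)/(12043 + Q(-268))) = √(419418 + (191042 + 205292)/(12043 + 2*(-268)*(-420 - 268))) = √(419418 + 396334/(12043 + 2*(-268)*(-688))) = √(419418 + 396334/(12043 + 368768)) = √(419418 + 396334/380811) = √(159719384332/380811) = 2*√15205724616713313/380811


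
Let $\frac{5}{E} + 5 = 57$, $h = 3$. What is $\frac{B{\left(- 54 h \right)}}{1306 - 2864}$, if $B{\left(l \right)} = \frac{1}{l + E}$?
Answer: $\frac{26}{6558401} \approx 3.9644 \cdot 10^{-6}$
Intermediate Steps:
$E = \frac{5}{52}$ ($E = \frac{5}{-5 + 57} = \frac{5}{52} \approx 0.096154$)
$B{\left(l \right)} = \frac{1}{\frac{5}{52} + l}$ ($B{\left(l \right)} = \frac{1}{l + \frac{5}{52}} = \frac{1}{\frac{5}{52} + l}$)
$\frac{B{\left(- 54 h \right)}}{1306 - 2864} = \frac{52 \frac{1}{5 + 52 \left(\left(-54\right) 3\right)}}{1306 - 2864} = \frac{52 \frac{1}{5 + 52 \left(-162\right)}}{-1558} = \frac{52}{5 - 8424} \left(- \frac{1}{1558}\right) = \frac{52}{-8419} \left(- \frac{1}{1558}\right) = 52 \left(- \frac{1}{8419}\right) \left(- \frac{1}{1558}\right) = \left(- \frac{52}{8419}\right) \left(- \frac{1}{1558}\right) = \frac{26}{6558401}$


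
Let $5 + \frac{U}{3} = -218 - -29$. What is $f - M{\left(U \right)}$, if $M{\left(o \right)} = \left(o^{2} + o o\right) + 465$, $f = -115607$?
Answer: $-793520$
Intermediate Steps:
$U = -582$ ($U = -15 + 3 \left(-218 - -29\right) = -15 + 3 \left(-218 + 29\right) = -15 + 3 \left(-189\right) = -15 - 567 = -582$)
$M{\left(o \right)} = 465 + 2 o^{2}$ ($M{\left(o \right)} = \left(o^{2} + o^{2}\right) + 465 = 2 o^{2} + 465 = 465 + 2 o^{2}$)
$f - M{\left(U \right)} = -115607 - \left(465 + 2 \left(-582\right)^{2}\right) = -115607 - \left(465 + 2 \cdot 338724\right) = -115607 - \left(465 + 677448\right) = -115607 - 677913 = -793520$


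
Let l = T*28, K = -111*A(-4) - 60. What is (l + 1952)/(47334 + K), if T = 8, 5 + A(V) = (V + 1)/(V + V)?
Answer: 17408/382299 ≈ 0.045535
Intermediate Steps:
A(V) = -5 + (1 + V)/(2*V) (A(V) = -5 + (V + 1)/(V + V) = -5 + (1 + V)/((2*V)) = -5 + (1 + V)*(1/(2*V)) = -5 + (1 + V)/(2*V))
K = 3627/8 (K = -111*(1 - 9*(-4))/(2*(-4)) - 60 = -111*(-1)*(1 + 36)/(2*4) - 60 = -111*(-1)*37/(2*4) - 60 = -111*(-37/8) - 60 = 4107/8 - 60 = 3627/8 ≈ 453.38)
l = 224 (l = 8*28 = 224)
(l + 1952)/(47334 + K) = (224 + 1952)/(47334 + 3627/8) = 2176/(382299/8) = 2176*(8/382299) = 17408/382299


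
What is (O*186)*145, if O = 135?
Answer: 3640950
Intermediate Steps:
(O*186)*145 = (135*186)*145 = 25110*145 = 3640950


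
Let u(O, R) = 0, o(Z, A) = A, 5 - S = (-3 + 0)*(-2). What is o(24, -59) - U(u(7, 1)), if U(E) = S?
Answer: -58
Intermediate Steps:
S = -1 (S = 5 - (-3 + 0)*(-2) = 5 - (-3)*(-2) = 5 - 1*6 = 5 - 6 = -1)
U(E) = -1
o(24, -59) - U(u(7, 1)) = -59 - 1*(-1) = -59 + 1 = -58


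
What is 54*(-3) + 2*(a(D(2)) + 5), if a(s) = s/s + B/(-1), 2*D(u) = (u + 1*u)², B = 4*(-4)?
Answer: -118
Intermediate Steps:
B = -16
D(u) = 2*u² (D(u) = (u + 1*u)²/2 = (u + u)²/2 = (2*u)²/2 = (4*u²)/2 = 2*u²)
a(s) = 17 (a(s) = s/s - 16/(-1) = 1 - 16*(-1) = 1 + 16 = 17)
54*(-3) + 2*(a(D(2)) + 5) = 54*(-3) + 2*(17 + 5) = -162 + 2*22 = -162 + 44 = -118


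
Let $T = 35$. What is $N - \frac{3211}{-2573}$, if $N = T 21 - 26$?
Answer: $\frac{1827468}{2573} \approx 710.25$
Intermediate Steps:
$N = 709$ ($N = 35 \cdot 21 - 26 = 735 - 26 = 709$)
$N - \frac{3211}{-2573} = 709 - \frac{3211}{-2573} = 709 - - \frac{3211}{2573} = 709 + \frac{3211}{2573} = \frac{1827468}{2573}$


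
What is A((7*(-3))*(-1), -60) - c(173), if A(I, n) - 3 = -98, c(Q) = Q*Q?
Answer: -30024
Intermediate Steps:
c(Q) = Q²
A(I, n) = -95 (A(I, n) = 3 - 98 = -95)
A((7*(-3))*(-1), -60) - c(173) = -95 - 1*173² = -95 - 1*29929 = -95 - 29929 = -30024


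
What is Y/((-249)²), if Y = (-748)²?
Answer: 559504/62001 ≈ 9.0241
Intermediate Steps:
Y = 559504
Y/((-249)²) = 559504/((-249)²) = 559504/62001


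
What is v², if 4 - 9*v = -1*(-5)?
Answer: 1/81 ≈ 0.012346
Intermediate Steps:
v = -⅑ (v = 4/9 - (-1)*(-5)/9 = 4/9 - ⅑*5 = 4/9 - 5/9 = -⅑ ≈ -0.11111)
v² = (-⅑)² = 1/81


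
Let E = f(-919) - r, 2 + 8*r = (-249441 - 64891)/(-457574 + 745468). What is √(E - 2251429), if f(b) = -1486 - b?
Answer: I*√186652051627125146/287894 ≈ 1500.7*I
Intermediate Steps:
r = -111265/287894 (r = -¼ + ((-249441 - 64891)/(-457574 + 745468))/8 = -¼ + (-314332/287894)/8 = -¼ + (-314332*1/287894)/8 = -¼ + (⅛)*(-157166/143947) = -¼ - 78583/575788 = -111265/287894 ≈ -0.38648)
E = -163124633/287894 (E = (-1486 - 1*(-919)) - 1*(-111265/287894) = (-1486 + 919) + 111265/287894 = -567 + 111265/287894 = -163124633/287894 ≈ -566.61)
√(E - 2251429) = √(-163124633/287894 - 2251429) = √(-648336025159/287894) = I*√186652051627125146/287894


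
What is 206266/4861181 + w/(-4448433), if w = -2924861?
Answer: 15135839202019/21624637979373 ≈ 0.69993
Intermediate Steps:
206266/4861181 + w/(-4448433) = 206266/4861181 - 2924861/(-4448433) = 206266*(1/4861181) - 2924861*(-1/4448433) = 206266/4861181 + 2924861/4448433 = 15135839202019/21624637979373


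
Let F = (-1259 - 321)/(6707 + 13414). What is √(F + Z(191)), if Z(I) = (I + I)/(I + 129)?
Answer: √722406476310/804840 ≈ 1.0560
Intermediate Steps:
F = -1580/20121 ≈ -0.078525
Z(I) = 2*I/(129 + I) (Z(I) = (2*I)/(129 + I) = 2*I/(129 + I))
√(F + Z(191)) = √(-1580/20121 + 2*191/(129 + 191)) = √(-1580/20121 + 2*191/320) = √(-1580/20121 + 2*191*(1/320)) = √(-1580/20121 + 191/160) = √(3590311/3219360) = √722406476310/804840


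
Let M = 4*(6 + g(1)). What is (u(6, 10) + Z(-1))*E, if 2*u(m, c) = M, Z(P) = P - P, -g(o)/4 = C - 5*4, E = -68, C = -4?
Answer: -13872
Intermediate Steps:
g(o) = 96 (g(o) = -4*(-4 - 5*4) = -4*(-4 - 20) = -4*(-24) = 96)
Z(P) = 0
M = 408 (M = 4*(6 + 96) = 4*102 = 408)
u(m, c) = 204 (u(m, c) = (1/2)*408 = 204)
(u(6, 10) + Z(-1))*E = (204 + 0)*(-68) = 204*(-68) = -13872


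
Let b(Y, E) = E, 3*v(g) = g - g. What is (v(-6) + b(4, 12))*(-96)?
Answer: -1152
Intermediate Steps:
v(g) = 0 (v(g) = (g - g)/3 = (⅓)*0 = 0)
(v(-6) + b(4, 12))*(-96) = (0 + 12)*(-96) = 12*(-96) = -1152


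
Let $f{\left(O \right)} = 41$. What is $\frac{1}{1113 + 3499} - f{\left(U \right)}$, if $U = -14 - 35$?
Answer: $- \frac{189091}{4612} \approx -41.0$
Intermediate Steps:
$U = -49$
$\frac{1}{1113 + 3499} - f{\left(U \right)} = \frac{1}{1113 + 3499} - 41 = \frac{1}{4612} - 41 = - \frac{189091}{4612}$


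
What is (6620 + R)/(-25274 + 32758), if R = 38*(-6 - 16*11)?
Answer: -74/1871 ≈ -0.039551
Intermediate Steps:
R = -6916 (R = 38*(-6 - 176) = 38*(-182) = -6916)
(6620 + R)/(-25274 + 32758) = (6620 - 6916)/(-25274 + 32758) = -296/7484 = -296*1/7484 = -74/1871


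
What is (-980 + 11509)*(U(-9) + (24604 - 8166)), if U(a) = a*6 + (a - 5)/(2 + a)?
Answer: 172528194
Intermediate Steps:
U(a) = 6*a + (-5 + a)/(2 + a)
(-980 + 11509)*(U(-9) + (24604 - 8166)) = (-980 + 11509)*((-5 + 6*(-9)² + 13*(-9))/(2 - 9) + (24604 - 8166)) = 10529*((-5 + 6*81 - 117)/(-7) + 16438) = 10529*(-(-5 + 486 - 117)/7 + 16438) = 10529*(-⅐*364 + 16438) = 10529*(-52 + 16438) = 10529*16386 = 172528194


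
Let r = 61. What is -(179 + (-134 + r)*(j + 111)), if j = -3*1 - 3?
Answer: 7486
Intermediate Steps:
j = -6 (j = -3 - 3 = -6)
-(179 + (-134 + r)*(j + 111)) = -(179 + (-134 + 61)*(-6 + 111)) = -(179 - 73*105) = -(179 - 7665) = -1*(-7486) = 7486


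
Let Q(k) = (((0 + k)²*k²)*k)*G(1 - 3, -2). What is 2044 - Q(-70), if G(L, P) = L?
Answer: -3361397956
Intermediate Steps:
Q(k) = -2*k⁵ (Q(k) = (((0 + k)²*k²)*k)*(1 - 3) = ((k²*k²)*k)*(-2) = (k⁴*k)*(-2) = k⁵*(-2) = -2*k⁵)
2044 - Q(-70) = 2044 - (-2)*(-70)⁵ = 2044 - (-2)*(-1680700000) = 2044 - 1*3361400000 = 2044 - 3361400000 = -3361397956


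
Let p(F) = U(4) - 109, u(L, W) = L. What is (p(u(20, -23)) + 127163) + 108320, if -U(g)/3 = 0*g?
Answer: 235374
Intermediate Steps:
U(g) = 0 (U(g) = -0*g = -3*0 = 0)
p(F) = -109 (p(F) = 0 - 109 = -109)
(p(u(20, -23)) + 127163) + 108320 = (-109 + 127163) + 108320 = 127054 + 108320 = 235374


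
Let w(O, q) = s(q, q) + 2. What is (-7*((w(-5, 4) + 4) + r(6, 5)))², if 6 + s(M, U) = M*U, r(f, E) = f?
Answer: 23716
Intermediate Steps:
s(M, U) = -6 + M*U
w(O, q) = -4 + q² (w(O, q) = (-6 + q*q) + 2 = (-6 + q²) + 2 = -4 + q²)
(-7*((w(-5, 4) + 4) + r(6, 5)))² = (-7*(((-4 + 4²) + 4) + 6))² = (-7*(((-4 + 16) + 4) + 6))² = (-7*((12 + 4) + 6))² = (-7*(16 + 6))² = (-7*22)² = (-154)² = 23716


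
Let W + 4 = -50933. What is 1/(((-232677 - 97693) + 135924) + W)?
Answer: -1/245383 ≈ -4.0753e-6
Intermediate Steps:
W = -50937 (W = -4 - 50933 = -50937)
1/(((-232677 - 97693) + 135924) + W) = 1/(((-232677 - 97693) + 135924) - 50937) = 1/((-330370 + 135924) - 50937) = 1/(-194446 - 50937) = 1/(-245383) = -1/245383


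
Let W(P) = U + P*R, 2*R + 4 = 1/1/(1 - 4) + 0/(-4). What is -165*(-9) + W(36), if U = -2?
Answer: 1357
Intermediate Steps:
R = -7/2 (R = -2 + (1/1/(1 - 4) + 0/(-4))/2 = -2 + (1/1/(-3) + 0*(-¼))/2 = -2 + (1/(-⅓) + 0)/2 = -2 + (1*(-3) + 0)/2 = -2 + (-3 + 0)/2 = -2 + (½)*(-3) = -2 - 3/2 = -7/2 ≈ -3.5000)
W(P) = -2 - 7*P/2 (W(P) = -2 + P*(-7/2) = -2 - 7*P/2)
-165*(-9) + W(36) = -165*(-9) + (-2 - 7/2*36) = 1485 + (-2 - 126) = 1485 - 128 = 1357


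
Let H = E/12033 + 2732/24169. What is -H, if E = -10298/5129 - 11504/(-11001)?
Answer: -1853583622098466/16409579873147433 ≈ -0.11296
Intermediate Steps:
E = -54284282/56424129 (E = -10298*1/5129 - 11504*(-1/11001) = -10298/5129 + 11504/11001 = -54284282/56424129 ≈ -0.96208)
H = 1853583622098466/16409579873147433 (H = -54284282/56424129/12033 + 2732/24169 = -54284282/56424129*1/12033 + 2732*(1/24169) = -54284282/678951544257 + 2732/24169 = 1853583622098466/16409579873147433 ≈ 0.11296)
-H = -1*1853583622098466/16409579873147433 = -1853583622098466/16409579873147433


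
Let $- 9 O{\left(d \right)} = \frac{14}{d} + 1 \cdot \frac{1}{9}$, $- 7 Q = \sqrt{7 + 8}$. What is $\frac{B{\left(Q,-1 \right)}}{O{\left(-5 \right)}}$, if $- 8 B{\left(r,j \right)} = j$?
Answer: $\frac{405}{968} \approx 0.41839$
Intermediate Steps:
$Q = - \frac{\sqrt{15}}{7}$ ($Q = - \frac{\sqrt{7 + 8}}{7} = - \frac{\sqrt{15}}{7} \approx -0.55328$)
$O{\left(d \right)} = - \frac{1}{81} - \frac{14}{9 d}$ ($O{\left(d \right)} = - \frac{\frac{14}{d} + 1 \cdot \frac{1}{9}}{9} = - \frac{\frac{14}{d} + \frac{1}{9}}{9} = - \frac{\frac{1}{9} + \frac{14}{d}}{9} = - \frac{1}{81} - \frac{14}{9 d}$)
$B{\left(r,j \right)} = - \frac{j}{8}$
$\frac{B{\left(Q,-1 \right)}}{O{\left(-5 \right)}} = \frac{\left(- \frac{1}{8}\right) \left(-1\right)}{\frac{1}{81} \frac{1}{-5} \left(-126 - -5\right)} = \frac{1}{8 \cdot \frac{1}{81} \left(- \frac{1}{5}\right) \left(-126 + 5\right)} = \frac{1}{8 \cdot \frac{1}{81} \left(- \frac{1}{5}\right) \left(-121\right)} = \frac{1}{8 \cdot \frac{121}{405}} = \frac{1}{8} \cdot \frac{405}{121} = \frac{405}{968}$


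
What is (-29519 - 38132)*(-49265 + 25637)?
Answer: 1598457828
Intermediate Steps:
(-29519 - 38132)*(-49265 + 25637) = -67651*(-23628) = 1598457828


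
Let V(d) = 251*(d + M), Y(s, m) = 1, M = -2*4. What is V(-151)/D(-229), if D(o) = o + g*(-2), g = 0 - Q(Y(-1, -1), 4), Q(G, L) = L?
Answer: 39909/221 ≈ 180.58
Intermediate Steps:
M = -8
g = -4 (g = 0 - 1*4 = 0 - 4 = -4)
V(d) = -2008 + 251*d (V(d) = 251*(d - 8) = 251*(-8 + d) = -2008 + 251*d)
D(o) = 8 + o (D(o) = o - 4*(-2) = o + 8 = 8 + o)
V(-151)/D(-229) = (-2008 + 251*(-151))/(8 - 229) = (-2008 - 37901)/(-221) = -39909*(-1/221) = 39909/221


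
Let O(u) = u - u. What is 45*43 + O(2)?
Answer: 1935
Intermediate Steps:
O(u) = 0
45*43 + O(2) = 45*43 + 0 = 1935 + 0 = 1935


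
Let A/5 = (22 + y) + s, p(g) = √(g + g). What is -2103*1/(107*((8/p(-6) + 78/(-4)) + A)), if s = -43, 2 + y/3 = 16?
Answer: -2157678/9393209 - 33648*I*√3/9393209 ≈ -0.22971 - 0.0062045*I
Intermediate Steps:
y = 42 (y = -6 + 3*16 = -6 + 48 = 42)
p(g) = √2*√g (p(g) = √(2*g) = √2*√g)
A = 105 (A = 5*((22 + 42) - 43) = 5*(64 - 43) = 5*21 = 105)
-2103*1/(107*((8/p(-6) + 78/(-4)) + A)) = -2103*1/(107*((8/((√2*√(-6))) + 78/(-4)) + 105)) = -2103*1/(107*((8/((√2*(I*√6))) + 78*(-¼)) + 105)) = -2103*1/(107*((8/((2*I*√3)) - 39/2) + 105)) = -2103*1/(107*((8*(-I*√3/6) - 39/2) + 105)) = -2103*1/(107*((-4*I*√3/3 - 39/2) + 105)) = -2103*1/(107*((-39/2 - 4*I*√3/3) + 105)) = -2103*1/(107*(171/2 - 4*I*√3/3)) = -2103/(18297/2 - 428*I*√3/3)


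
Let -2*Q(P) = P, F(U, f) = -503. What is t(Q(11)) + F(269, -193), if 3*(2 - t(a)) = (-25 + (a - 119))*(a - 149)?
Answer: -32801/4 ≈ -8200.3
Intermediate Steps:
Q(P) = -P/2
t(a) = 2 - (-149 + a)*(-144 + a)/3 (t(a) = 2 - (-25 + (a - 119))*(a - 149)/3 = 2 - (-25 + (-119 + a))*(-149 + a)/3 = 2 - (-144 + a)*(-149 + a)/3 = 2 - (-149 + a)*(-144 + a)/3)
t(Q(11)) + F(269, -193) = (-7150 - (-½*11)²/3 + 293*(-½*11)/3) - 503 = (-7150 - (-11/2)²/3 + (293/3)*(-11/2)) - 503 = (-7150 - ⅓*121/4 - 3223/6) - 503 = (-7150 - 121/12 - 3223/6) - 503 = -30789/4 - 503 = -32801/4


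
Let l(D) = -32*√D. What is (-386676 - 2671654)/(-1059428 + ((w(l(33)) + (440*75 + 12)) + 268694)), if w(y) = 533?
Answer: 3058330/757189 ≈ 4.0391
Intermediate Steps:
(-386676 - 2671654)/(-1059428 + ((w(l(33)) + (440*75 + 12)) + 268694)) = (-386676 - 2671654)/(-1059428 + ((533 + (440*75 + 12)) + 268694)) = -3058330/(-1059428 + ((533 + (33000 + 12)) + 268694)) = -3058330/(-1059428 + ((533 + 33012) + 268694)) = -3058330/(-1059428 + (33545 + 268694)) = -3058330/(-1059428 + 302239) = -3058330/(-757189) = -3058330*(-1/757189) = 3058330/757189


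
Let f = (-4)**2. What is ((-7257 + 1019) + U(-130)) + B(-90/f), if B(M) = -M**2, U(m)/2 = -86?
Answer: -412265/64 ≈ -6441.6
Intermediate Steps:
U(m) = -172 (U(m) = 2*(-86) = -172)
f = 16
((-7257 + 1019) + U(-130)) + B(-90/f) = ((-7257 + 1019) - 172) - (-90/16)**2 = (-6238 - 172) - (-90/16)**2 = -6410 - (-45*1/8)**2 = -6410 - (-45/8)**2 = -6410 - 1*2025/64 = -6410 - 2025/64 = -412265/64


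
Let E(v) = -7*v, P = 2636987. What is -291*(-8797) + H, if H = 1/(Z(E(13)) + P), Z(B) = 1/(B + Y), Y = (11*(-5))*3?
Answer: 1728126517747273/675068671 ≈ 2.5599e+6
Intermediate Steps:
Y = -165 (Y = -55*3 = -165)
Z(B) = 1/(-165 + B) (Z(B) = 1/(B - 165) = 1/(-165 + B))
H = 256/675068671 (H = 1/(1/(-165 - 7*13) + 2636987) = 1/(1/(-165 - 91) + 2636987) = 1/(1/(-256) + 2636987) = 1/(-1/256 + 2636987) = 1/(675068671/256) = 256/675068671 ≈ 3.7922e-7)
-291*(-8797) + H = -291*(-8797) + 256/675068671 = 2559927 + 256/675068671 = 1728126517747273/675068671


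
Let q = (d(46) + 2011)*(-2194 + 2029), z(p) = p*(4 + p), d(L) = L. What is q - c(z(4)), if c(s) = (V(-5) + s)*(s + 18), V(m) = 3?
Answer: -341155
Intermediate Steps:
c(s) = (3 + s)*(18 + s) (c(s) = (3 + s)*(s + 18) = (3 + s)*(18 + s))
q = -339405 (q = (46 + 2011)*(-2194 + 2029) = 2057*(-165) = -339405)
q - c(z(4)) = -339405 - (54 + (4*(4 + 4))**2 + 21*(4*(4 + 4))) = -339405 - (54 + (4*8)**2 + 21*(4*8)) = -339405 - (54 + 32**2 + 21*32) = -339405 - (54 + 1024 + 672) = -339405 - 1*1750 = -339405 - 1750 = -341155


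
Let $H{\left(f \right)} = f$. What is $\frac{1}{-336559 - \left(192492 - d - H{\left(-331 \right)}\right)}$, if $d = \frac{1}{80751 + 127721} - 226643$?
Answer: $- \frac{208472}{157610043799} \approx -1.3227 \cdot 10^{-6}$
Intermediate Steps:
$d = - \frac{47248719495}{208472}$ ($d = \frac{1}{208472} - 226643 = - \frac{47248719495}{208472} \approx -2.2664 \cdot 10^{5}$)
$\frac{1}{-336559 - \left(192492 - d - H{\left(-331 \right)}\right)} = \frac{1}{-336559 - \left(\frac{47248719495}{208472} + 331 + 192492\right)} = \frac{1}{-336559 - \frac{87446915951}{208472}} = \frac{1}{- \frac{157610043799}{208472}} = - \frac{208472}{157610043799}$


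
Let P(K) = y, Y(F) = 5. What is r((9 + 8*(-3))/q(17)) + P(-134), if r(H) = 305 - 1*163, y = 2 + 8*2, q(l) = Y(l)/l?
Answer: 160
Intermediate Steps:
q(l) = 5/l
y = 18 (y = 2 + 16 = 18)
P(K) = 18
r(H) = 142 (r(H) = 305 - 163 = 142)
r((9 + 8*(-3))/q(17)) + P(-134) = 142 + 18 = 160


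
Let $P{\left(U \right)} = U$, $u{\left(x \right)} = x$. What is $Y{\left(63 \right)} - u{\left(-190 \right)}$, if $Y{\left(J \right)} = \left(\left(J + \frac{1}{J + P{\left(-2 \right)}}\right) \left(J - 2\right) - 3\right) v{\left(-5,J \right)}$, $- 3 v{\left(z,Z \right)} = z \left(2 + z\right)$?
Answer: $-19015$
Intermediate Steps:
$v{\left(z,Z \right)} = - \frac{z \left(2 + z\right)}{3}$
$Y{\left(J \right)} = 15 - 5 \left(-2 + J\right) \left(J + \frac{1}{-2 + J}\right)$ ($Y{\left(J \right)} = \left(\left(J + \frac{1}{J - 2}\right) \left(J - 2\right) - 3\right) \left(\left(- \frac{1}{3}\right) \left(-5\right) \left(2 - 5\right)\right) = \left(\left(J + \frac{1}{-2 + J}\right) \left(-2 + J\right) - 3\right) \left(\left(- \frac{1}{3}\right) \left(-5\right) \left(-3\right)\right) = \left(\left(-2 + J\right) \left(J + \frac{1}{-2 + J}\right) - 3\right) \left(-5\right) = \left(-3 + \left(-2 + J\right) \left(J + \frac{1}{-2 + J}\right)\right) \left(-5\right) = 15 - 5 \left(-2 + J\right) \left(J + \frac{1}{-2 + J}\right)$)
$Y{\left(63 \right)} - u{\left(-190 \right)} = \left(10 - 5 \cdot 63^{2} + 10 \cdot 63\right) - -190 = \left(10 - 19845 + 630\right) + 190 = -19205 + 190 = -19015$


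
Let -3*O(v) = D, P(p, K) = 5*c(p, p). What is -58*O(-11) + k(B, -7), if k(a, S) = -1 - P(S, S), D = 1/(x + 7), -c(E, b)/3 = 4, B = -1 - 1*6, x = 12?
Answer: 3421/57 ≈ 60.018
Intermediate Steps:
B = -7 (B = -1 - 6 = -7)
c(E, b) = -12 (c(E, b) = -3*4 = -12)
D = 1/19 (D = 1/(12 + 7) = 1/19 ≈ 0.052632)
P(p, K) = -60 (P(p, K) = 5*(-12) = -60)
k(a, S) = 59 (k(a, S) = -1 - 1*(-60) = -1 + 60 = 59)
O(v) = -1/57 (O(v) = -⅓*1/19 = -1/57)
-58*O(-11) + k(B, -7) = -58*(-1/57) + 59 = 58/57 + 59 = 3421/57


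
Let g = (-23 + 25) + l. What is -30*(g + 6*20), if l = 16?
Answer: -4140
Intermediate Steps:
g = 18 (g = (-23 + 25) + 16 = 2 + 16 = 18)
-30*(g + 6*20) = -30*(18 + 6*20) = -30*(18 + 120) = -30*138 = -4140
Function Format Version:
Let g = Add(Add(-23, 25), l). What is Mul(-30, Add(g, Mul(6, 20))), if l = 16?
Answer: -4140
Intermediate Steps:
g = 18 (g = Add(Add(-23, 25), 16) = Add(2, 16) = 18)
Mul(-30, Add(g, Mul(6, 20))) = Mul(-30, Add(18, Mul(6, 20))) = Mul(-30, Add(18, 120)) = Mul(-30, 138) = -4140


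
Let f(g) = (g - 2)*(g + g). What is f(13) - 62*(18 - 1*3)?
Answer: -644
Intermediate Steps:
f(g) = 2*g*(-2 + g) (f(g) = (-2 + g)*(2*g) = 2*g*(-2 + g))
f(13) - 62*(18 - 1*3) = 2*13*(-2 + 13) - 62*(18 - 1*3) = 2*13*11 - 62*(18 - 3) = 286 - 62*15 = 286 - 930 = -644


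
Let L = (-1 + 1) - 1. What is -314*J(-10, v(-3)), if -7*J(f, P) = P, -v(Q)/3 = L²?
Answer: -942/7 ≈ -134.57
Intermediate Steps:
L = -1 (L = 0 - 1 = -1)
v(Q) = -3 (v(Q) = -3*(-1)² = -3*1 = -3)
J(f, P) = -P/7
-314*J(-10, v(-3)) = -(-314)*(-3)/7 = -314*3/7 = -942/7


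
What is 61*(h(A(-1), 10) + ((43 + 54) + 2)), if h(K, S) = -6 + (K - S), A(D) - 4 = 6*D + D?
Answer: 4880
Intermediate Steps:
A(D) = 4 + 7*D (A(D) = 4 + (6*D + D) = 4 + 7*D)
h(K, S) = -6 + K - S
61*(h(A(-1), 10) + ((43 + 54) + 2)) = 61*((-6 + (4 + 7*(-1)) - 1*10) + ((43 + 54) + 2)) = 61*((-6 + (4 - 7) - 10) + (97 + 2)) = 61*((-6 - 3 - 10) + 99) = 61*(-19 + 99) = 61*80 = 4880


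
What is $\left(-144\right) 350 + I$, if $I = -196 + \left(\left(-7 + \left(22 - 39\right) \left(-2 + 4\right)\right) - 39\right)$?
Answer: $-50676$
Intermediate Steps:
$I = -276$ ($I = -196 - 80 = -276$)
$\left(-144\right) 350 + I = \left(-144\right) 350 - 276 = -50400 - 276 = -50676$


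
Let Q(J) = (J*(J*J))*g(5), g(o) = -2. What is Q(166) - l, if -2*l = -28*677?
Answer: -9158070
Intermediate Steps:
l = 9478 (l = -(-14)*677 = -½*(-18956) = 9478)
Q(J) = -2*J³ (Q(J) = (J*(J*J))*(-2) = (J*J²)*(-2) = J³*(-2) = -2*J³)
Q(166) - l = -2*166³ - 1*9478 = -2*4574296 - 9478 = -9148592 - 9478 = -9158070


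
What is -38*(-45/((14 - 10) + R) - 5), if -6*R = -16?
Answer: 893/2 ≈ 446.50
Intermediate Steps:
R = 8/3 (R = -1/6*(-16) = 8/3 ≈ 2.6667)
-38*(-45/((14 - 10) + R) - 5) = -38*(-45/((14 - 10) + 8/3) - 5) = -38*(-45/(4 + 8/3) - 5) = -38*(-45/20/3 - 5) = -38*(-45*3/20 - 5) = -38*(-27/4 - 5) = -38*(-47/4) = 893/2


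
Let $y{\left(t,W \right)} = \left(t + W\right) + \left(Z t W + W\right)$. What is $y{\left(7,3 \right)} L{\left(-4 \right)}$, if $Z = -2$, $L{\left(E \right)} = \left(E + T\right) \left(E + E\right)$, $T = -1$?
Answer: $-1160$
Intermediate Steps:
$L{\left(E \right)} = 2 E \left(-1 + E\right)$ ($L{\left(E \right)} = \left(E - 1\right) \left(E + E\right) = \left(-1 + E\right) 2 E = 2 E \left(-1 + E\right)$)
$y{\left(t,W \right)} = t + 2 W - 2 W t$ ($y{\left(t,W \right)} = \left(t + W\right) + \left(- 2 t W + W\right) = \left(W + t\right) - \left(- W + 2 W t\right) = t + 2 W - 2 W t$)
$y{\left(7,3 \right)} L{\left(-4 \right)} = \left(7 + 2 \cdot 3 - 6 \cdot 7\right) 2 \left(-4\right) \left(-1 - 4\right) = \left(7 + 6 - 42\right) 2 \left(-4\right) \left(-5\right) = \left(-29\right) 40 = -1160$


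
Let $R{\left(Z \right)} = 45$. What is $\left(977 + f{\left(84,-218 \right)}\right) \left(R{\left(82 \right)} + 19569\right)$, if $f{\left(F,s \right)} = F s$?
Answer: $-340008690$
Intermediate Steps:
$\left(977 + f{\left(84,-218 \right)}\right) \left(R{\left(82 \right)} + 19569\right) = \left(977 + 84 \left(-218\right)\right) \left(45 + 19569\right) = \left(977 - 18312\right) 19614 = \left(-17335\right) 19614 = -340008690$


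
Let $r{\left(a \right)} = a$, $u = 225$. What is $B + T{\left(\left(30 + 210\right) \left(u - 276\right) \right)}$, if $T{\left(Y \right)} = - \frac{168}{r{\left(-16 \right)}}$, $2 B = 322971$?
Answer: $161496$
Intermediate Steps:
$B = \frac{322971}{2}$ ($B = \frac{1}{2} \cdot 322971 = \frac{322971}{2} \approx 1.6149 \cdot 10^{5}$)
$T{\left(Y \right)} = \frac{21}{2}$ ($T{\left(Y \right)} = - \frac{168}{-16} = \left(-168\right) \left(- \frac{1}{16}\right) = \frac{21}{2}$)
$B + T{\left(\left(30 + 210\right) \left(u - 276\right) \right)} = \frac{322971}{2} + \frac{21}{2} = 161496$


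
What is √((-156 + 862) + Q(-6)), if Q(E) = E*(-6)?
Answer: √742 ≈ 27.240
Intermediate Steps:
Q(E) = -6*E
√((-156 + 862) + Q(-6)) = √((-156 + 862) - 6*(-6)) = √(706 + 36) = √742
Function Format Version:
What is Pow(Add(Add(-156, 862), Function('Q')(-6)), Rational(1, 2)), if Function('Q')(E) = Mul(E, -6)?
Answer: Pow(742, Rational(1, 2)) ≈ 27.240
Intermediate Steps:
Function('Q')(E) = Mul(-6, E)
Pow(Add(Add(-156, 862), Function('Q')(-6)), Rational(1, 2)) = Pow(Add(Add(-156, 862), Mul(-6, -6)), Rational(1, 2)) = Pow(Add(706, 36), Rational(1, 2)) = Pow(742, Rational(1, 2))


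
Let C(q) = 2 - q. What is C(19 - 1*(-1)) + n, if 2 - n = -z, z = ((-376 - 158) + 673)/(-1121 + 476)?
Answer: -10459/645 ≈ -16.216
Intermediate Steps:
z = -139/645 (z = (-534 + 673)/(-645) = 139*(-1/645) = -139/645 ≈ -0.21550)
n = 1151/645 (n = 2 - (-1)*(-139)/645 = 2 - 1*139/645 = 2 - 139/645 = 1151/645 ≈ 1.7845)
C(19 - 1*(-1)) + n = (2 - (19 - 1*(-1))) + 1151/645 = (2 - (19 + 1)) + 1151/645 = (2 - 1*20) + 1151/645 = (2 - 20) + 1151/645 = -18 + 1151/645 = -10459/645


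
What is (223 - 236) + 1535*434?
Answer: 666177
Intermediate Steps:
(223 - 236) + 1535*434 = -13 + 666190 = 666177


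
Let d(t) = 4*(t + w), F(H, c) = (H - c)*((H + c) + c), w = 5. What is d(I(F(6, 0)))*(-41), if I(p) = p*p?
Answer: -213364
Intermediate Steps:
F(H, c) = (H - c)*(H + 2*c)
I(p) = p²
d(t) = 20 + 4*t (d(t) = 4*(t + 5) = 4*(5 + t) = 20 + 4*t)
d(I(F(6, 0)))*(-41) = (20 + 4*(6² - 2*0² + 6*0)²)*(-41) = (20 + 4*(36 - 2*0 + 0)²)*(-41) = (20 + 4*(36 + 0 + 0)²)*(-41) = (20 + 4*36²)*(-41) = (20 + 4*1296)*(-41) = (20 + 5184)*(-41) = 5204*(-41) = -213364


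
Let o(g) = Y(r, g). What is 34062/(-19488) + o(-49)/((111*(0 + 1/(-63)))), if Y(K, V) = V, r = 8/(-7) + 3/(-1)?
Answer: 447449/17168 ≈ 26.063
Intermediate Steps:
r = -29/7 (r = 8*(-1/7) + 3*(-1) = -8/7 - 3 = -29/7 ≈ -4.1429)
o(g) = g
34062/(-19488) + o(-49)/((111*(0 + 1/(-63)))) = 34062/(-19488) - 49*1/(111*(0 + 1/(-63))) = 34062*(-1/19488) - 49*1/(111*(0 - 1/63)) = -811/464 - 49/(111*(-1/63)) = -811/464 - 49/(-37/21) = -811/464 - 49*(-21/37) = -811/464 + 1029/37 = 447449/17168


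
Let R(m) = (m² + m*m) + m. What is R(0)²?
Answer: 0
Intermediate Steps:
R(m) = m + 2*m² (R(m) = (m² + m²) + m = 2*m² + m = m + 2*m²)
R(0)² = (0*(1 + 2*0))² = (0*(1 + 0))² = (0*1)² = 0² = 0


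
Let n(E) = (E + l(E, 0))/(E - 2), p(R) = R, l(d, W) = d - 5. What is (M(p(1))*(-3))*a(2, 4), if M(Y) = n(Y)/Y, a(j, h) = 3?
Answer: -27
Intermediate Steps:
l(d, W) = -5 + d
n(E) = (-5 + 2*E)/(-2 + E) (n(E) = (E + (-5 + E))/(E - 2) = (-5 + 2*E)/(-2 + E))
M(Y) = (-5 + 2*Y)/(Y*(-2 + Y)) (M(Y) = ((-5 + 2*Y)/(-2 + Y))/Y = (-5 + 2*Y)/(Y*(-2 + Y)))
(M(p(1))*(-3))*a(2, 4) = (((-5 + 2*1)/(1*(-2 + 1)))*(-3))*3 = ((1*(-5 + 2)/(-1))*(-3))*3 = ((1*(-1)*(-3))*(-3))*3 = (3*(-3))*3 = -9*3 = -27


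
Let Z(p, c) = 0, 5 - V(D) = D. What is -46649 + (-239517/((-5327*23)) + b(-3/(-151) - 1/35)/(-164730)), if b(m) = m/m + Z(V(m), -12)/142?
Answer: -941471915597281/20182884330 ≈ -46647.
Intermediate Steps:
V(D) = 5 - D
b(m) = 1 (b(m) = m/m + 0/142 = 1 + 0*(1/142) = 1 + 0 = 1)
-46649 + (-239517/((-5327*23)) + b(-3/(-151) - 1/35)/(-164730)) = -46649 + (-239517/((-5327*23)) + 1/(-164730)) = -46649 + (-239517/(-122521) + 1*(-1/164730)) = -46649 + (-239517*(-1/122521) - 1/164730) = -46649 + (239517/122521 - 1/164730) = -46649 + 39455512889/20182884330 = -941471915597281/20182884330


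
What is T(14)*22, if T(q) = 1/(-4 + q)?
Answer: 11/5 ≈ 2.2000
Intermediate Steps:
T(14)*22 = 22/(-4 + 14) = 22/10 = (1/10)*22 = 11/5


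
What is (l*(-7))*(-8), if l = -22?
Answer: -1232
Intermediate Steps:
(l*(-7))*(-8) = -22*(-7)*(-8) = 154*(-8) = -1232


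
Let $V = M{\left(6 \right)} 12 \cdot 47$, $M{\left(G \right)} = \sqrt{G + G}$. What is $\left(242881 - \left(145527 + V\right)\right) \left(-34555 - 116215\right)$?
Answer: $-14678062580 + 170068560 \sqrt{3} \approx -1.4383 \cdot 10^{10}$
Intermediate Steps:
$M{\left(G \right)} = \sqrt{2} \sqrt{G}$ ($M{\left(G \right)} = \sqrt{2 G} = \sqrt{2} \sqrt{G}$)
$V = 1128 \sqrt{3}$ ($V = \sqrt{2} \sqrt{6} \cdot 12 \cdot 47 = 2 \sqrt{3} \cdot 12 \cdot 47 = 24 \sqrt{3} \cdot 47 = 1128 \sqrt{3} \approx 1953.8$)
$\left(242881 - \left(145527 + V\right)\right) \left(-34555 - 116215\right) = \left(242881 - \left(145527 + 1128 \sqrt{3}\right)\right) \left(-34555 - 116215\right) = \left(97354 - 1128 \sqrt{3}\right) \left(-34555 - 116215\right) = \left(97354 - 1128 \sqrt{3}\right) \left(-150770\right) = -14678062580 + 170068560 \sqrt{3}$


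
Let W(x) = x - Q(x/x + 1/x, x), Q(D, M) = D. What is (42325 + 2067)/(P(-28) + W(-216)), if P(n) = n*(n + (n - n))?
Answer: 9588672/122473 ≈ 78.292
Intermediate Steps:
W(x) = -1 + x - 1/x (W(x) = x - (x/x + 1/x) = x - (1 + 1/x) = x + (-1 - 1/x) = -1 + x - 1/x)
P(n) = n² (P(n) = n*(n + 0) = n*n = n²)
(42325 + 2067)/(P(-28) + W(-216)) = (42325 + 2067)/((-28)² + (-1 - 216 - 1/(-216))) = 44392/(784 + (-1 - 216 - 1*(-1/216))) = 44392/(784 + (-1 - 216 + 1/216)) = 44392/(784 - 46871/216) = 44392/(122473/216) = 44392*(216/122473) = 9588672/122473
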